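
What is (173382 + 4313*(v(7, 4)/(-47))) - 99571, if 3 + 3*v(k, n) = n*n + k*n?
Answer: 10230518/141 ≈ 72557.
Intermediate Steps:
v(k, n) = -1 + n²/3 + k*n/3 (v(k, n) = -1 + (n*n + k*n)/3 = -1 + (n² + k*n)/3 = -1 + (n²/3 + k*n/3) = -1 + n²/3 + k*n/3)
(173382 + 4313*(v(7, 4)/(-47))) - 99571 = (173382 + 4313*((-1 + (⅓)*4² + (⅓)*7*4)/(-47))) - 99571 = (173382 + 4313*((-1 + (⅓)*16 + 28/3)*(-1/47))) - 99571 = (173382 + 4313*((-1 + 16/3 + 28/3)*(-1/47))) - 99571 = (173382 + 4313*((41/3)*(-1/47))) - 99571 = (173382 + 4313*(-41/141)) - 99571 = (173382 - 176833/141) - 99571 = 24270029/141 - 99571 = 10230518/141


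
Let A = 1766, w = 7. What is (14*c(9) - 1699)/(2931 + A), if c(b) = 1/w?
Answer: -1697/4697 ≈ -0.36129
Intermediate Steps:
c(b) = ⅐ (c(b) = 1/7 = ⅐)
(14*c(9) - 1699)/(2931 + A) = (14*(⅐) - 1699)/(2931 + 1766) = (2 - 1699)/4697 = -1697*1/4697 = -1697/4697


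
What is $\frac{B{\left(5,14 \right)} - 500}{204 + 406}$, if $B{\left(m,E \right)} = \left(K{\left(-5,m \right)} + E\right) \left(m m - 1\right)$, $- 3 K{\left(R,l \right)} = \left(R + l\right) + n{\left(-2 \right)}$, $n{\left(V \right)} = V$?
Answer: $- \frac{74}{305} \approx -0.24262$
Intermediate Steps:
$K{\left(R,l \right)} = \frac{2}{3} - \frac{R}{3} - \frac{l}{3}$ ($K{\left(R,l \right)} = - \frac{\left(R + l\right) - 2}{3} = - \frac{-2 + R + l}{3} = \frac{2}{3} - \frac{R}{3} - \frac{l}{3}$)
$B{\left(m,E \right)} = \left(-1 + m^{2}\right) \left(\frac{7}{3} + E - \frac{m}{3}\right)$ ($B{\left(m,E \right)} = \left(\left(\frac{2}{3} - - \frac{5}{3} - \frac{m}{3}\right) + E\right) \left(m m - 1\right) = \left(\left(\frac{2}{3} + \frac{5}{3} - \frac{m}{3}\right) + E\right) \left(m^{2} - 1\right) = \left(\left(\frac{7}{3} - \frac{m}{3}\right) + E\right) \left(-1 + m^{2}\right) = \left(\frac{7}{3} + E - \frac{m}{3}\right) \left(-1 + m^{2}\right) = \left(-1 + m^{2}\right) \left(\frac{7}{3} + E - \frac{m}{3}\right)$)
$\frac{B{\left(5,14 \right)} - 500}{204 + 406} = \frac{\left(- \frac{7}{3} - 14 + \frac{1}{3} \cdot 5 + 14 \cdot 5^{2} + \frac{5^{2} \left(7 - 5\right)}{3}\right) - 500}{204 + 406} = \frac{\left(- \frac{7}{3} - 14 + \frac{5}{3} + 14 \cdot 25 + \frac{1}{3} \cdot 25 \left(7 - 5\right)\right) - 500}{610} = \left(\left(- \frac{7}{3} - 14 + \frac{5}{3} + 350 + \frac{1}{3} \cdot 25 \cdot 2\right) - 500\right) \frac{1}{610} = \left(\left(- \frac{7}{3} - 14 + \frac{5}{3} + 350 + \frac{50}{3}\right) - 500\right) \frac{1}{610} = \left(352 - 500\right) \frac{1}{610} = \left(-148\right) \frac{1}{610} = - \frac{74}{305}$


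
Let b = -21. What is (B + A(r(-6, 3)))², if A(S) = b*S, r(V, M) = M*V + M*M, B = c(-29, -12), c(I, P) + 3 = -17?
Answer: 28561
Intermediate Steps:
c(I, P) = -20 (c(I, P) = -3 - 17 = -20)
B = -20
r(V, M) = M² + M*V (r(V, M) = M*V + M² = M² + M*V)
A(S) = -21*S
(B + A(r(-6, 3)))² = (-20 - 63*(3 - 6))² = (-20 - 63*(-3))² = (-20 - 21*(-9))² = (-20 + 189)² = 169² = 28561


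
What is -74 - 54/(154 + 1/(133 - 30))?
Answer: -1179424/15863 ≈ -74.351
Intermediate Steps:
-74 - 54/(154 + 1/(133 - 30)) = -74 - 54/(154 + 1/103) = -74 - 54/(15863/103) = -74 + (103/15863)*(-54) = -74 - 5562/15863 = -1179424/15863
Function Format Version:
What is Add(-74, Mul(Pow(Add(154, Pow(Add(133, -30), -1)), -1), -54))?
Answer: Rational(-1179424, 15863) ≈ -74.351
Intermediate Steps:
Add(-74, Mul(Pow(Add(154, Pow(Add(133, -30), -1)), -1), -54)) = Add(-74, Mul(Pow(Add(154, Pow(103, -1)), -1), -54)) = Add(-74, Mul(Pow(Add(154, Rational(1, 103)), -1), -54)) = Add(-74, Mul(Pow(Rational(15863, 103), -1), -54)) = Add(-74, Mul(Rational(103, 15863), -54)) = Add(-74, Rational(-5562, 15863)) = Rational(-1179424, 15863)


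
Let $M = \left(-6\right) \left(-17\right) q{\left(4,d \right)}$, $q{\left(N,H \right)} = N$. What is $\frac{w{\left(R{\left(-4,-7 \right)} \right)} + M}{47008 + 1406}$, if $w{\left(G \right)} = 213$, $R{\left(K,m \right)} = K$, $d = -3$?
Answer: $\frac{207}{16138} \approx 0.012827$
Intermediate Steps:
$M = 408$ ($M = \left(-6\right) \left(-17\right) 4 = 102 \cdot 4 = 408$)
$\frac{w{\left(R{\left(-4,-7 \right)} \right)} + M}{47008 + 1406} = \frac{213 + 408}{47008 + 1406} = \frac{621}{48414} = 621 \cdot \frac{1}{48414} = \frac{207}{16138}$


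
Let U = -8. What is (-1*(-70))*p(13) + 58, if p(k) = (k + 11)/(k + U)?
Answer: 394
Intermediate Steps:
p(k) = (11 + k)/(-8 + k) (p(k) = (k + 11)/(k - 8) = (11 + k)/(-8 + k))
(-1*(-70))*p(13) + 58 = (-1*(-70))*((11 + 13)/(-8 + 13)) + 58 = 70*(24/5) + 58 = 336 + 58 = 394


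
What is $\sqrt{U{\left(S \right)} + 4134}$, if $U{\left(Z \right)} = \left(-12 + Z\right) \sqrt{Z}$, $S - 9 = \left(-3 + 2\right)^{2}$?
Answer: $\sqrt{4134 - 2 \sqrt{10}} \approx 64.247$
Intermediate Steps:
$S = 10$ ($S = 9 + \left(-3 + 2\right)^{2} = 9 + \left(-1\right)^{2} = 9 + 1 = 10$)
$U{\left(Z \right)} = \sqrt{Z} \left(-12 + Z\right)$
$\sqrt{U{\left(S \right)} + 4134} = \sqrt{\sqrt{10} \left(-12 + 10\right) + 4134} = \sqrt{\sqrt{10} \left(-2\right) + 4134} = \sqrt{- 2 \sqrt{10} + 4134} = \sqrt{4134 - 2 \sqrt{10}}$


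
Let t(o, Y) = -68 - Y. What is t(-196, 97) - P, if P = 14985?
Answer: -15150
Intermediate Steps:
t(-196, 97) - P = (-68 - 1*97) - 1*14985 = (-68 - 97) - 14985 = -165 - 14985 = -15150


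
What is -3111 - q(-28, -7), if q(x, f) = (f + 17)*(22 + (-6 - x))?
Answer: -3551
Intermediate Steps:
q(x, f) = (16 - x)*(17 + f) (q(x, f) = (17 + f)*(16 - x) = (16 - x)*(17 + f))
-3111 - q(-28, -7) = -3111 - (272 - 17*(-28) + 16*(-7) - 1*(-7)*(-28)) = -3111 - (272 + 476 - 112 - 196) = -3111 - 1*440 = -3111 - 440 = -3551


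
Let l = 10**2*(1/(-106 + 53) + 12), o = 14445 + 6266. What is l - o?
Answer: -1034183/53 ≈ -19513.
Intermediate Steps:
o = 20711
l = 63500/53 (l = 100*(1/(-53) + 12) = 100*(-1/53 + 12) = 100*(635/53) = 63500/53 ≈ 1198.1)
l - o = 63500/53 - 1*20711 = 63500/53 - 20711 = -1034183/53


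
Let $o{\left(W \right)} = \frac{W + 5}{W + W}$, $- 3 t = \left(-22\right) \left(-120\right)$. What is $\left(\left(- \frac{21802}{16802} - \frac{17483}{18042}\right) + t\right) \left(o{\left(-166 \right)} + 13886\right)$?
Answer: $- \frac{68342558025705}{5578264} \approx -1.2252 \cdot 10^{7}$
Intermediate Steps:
$t = -880$ ($t = - \frac{\left(-22\right) \left(-120\right)}{3} = \left(- \frac{1}{3}\right) 2640 = -880$)
$o{\left(W \right)} = \frac{5 + W}{2 W}$
$\left(\left(- \frac{21802}{16802} - \frac{17483}{18042}\right) + t\right) \left(o{\left(-166 \right)} + 13886\right) = \left(\left(- \frac{21802}{16802} - \frac{17483}{18042}\right) - 880\right) \left(\frac{5 - 166}{2 \left(-166\right)} + 13886\right) = \left(\left(\left(-21802\right) \frac{1}{16802} - \frac{17483}{18042}\right) - 880\right) \left(\frac{1}{2} \left(- \frac{1}{166}\right) \left(-161\right) + 13886\right) = \left(\left(- \frac{10901}{8401} - \frac{17483}{18042}\right) - 880\right) \left(\frac{161}{332} + 13886\right) = \left(- \frac{11082275}{4889382} - 880\right) \frac{4610313}{332} = \left(- \frac{4313738435}{4889382}\right) \frac{4610313}{332} = - \frac{68342558025705}{5578264}$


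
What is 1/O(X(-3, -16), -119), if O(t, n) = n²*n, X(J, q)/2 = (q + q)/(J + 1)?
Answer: -1/1685159 ≈ -5.9342e-7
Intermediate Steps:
X(J, q) = 4*q/(1 + J) (X(J, q) = 2*((q + q)/(J + 1)) = 2*((2*q)/(1 + J)) = 2*(2*q/(1 + J)) = 4*q/(1 + J))
O(t, n) = n³
1/O(X(-3, -16), -119) = 1/((-119)³) = 1/(-1685159) = -1/1685159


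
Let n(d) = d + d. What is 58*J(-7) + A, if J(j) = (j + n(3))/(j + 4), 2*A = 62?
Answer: 151/3 ≈ 50.333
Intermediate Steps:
n(d) = 2*d
A = 31 (A = (½)*62 = 31)
J(j) = (6 + j)/(4 + j) (J(j) = (j + 2*3)/(j + 4) = (j + 6)/(4 + j) = (6 + j)/(4 + j))
58*J(-7) + A = 58*((6 - 7)/(4 - 7)) + 31 = 58*(-1/(-3)) + 31 = 58*(-⅓*(-1)) + 31 = 58*(⅓) + 31 = 58/3 + 31 = 151/3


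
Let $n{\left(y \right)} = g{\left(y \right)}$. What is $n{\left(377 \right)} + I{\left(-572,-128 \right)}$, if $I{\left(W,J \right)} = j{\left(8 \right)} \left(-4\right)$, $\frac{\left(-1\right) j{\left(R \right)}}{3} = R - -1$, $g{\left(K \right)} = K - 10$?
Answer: $475$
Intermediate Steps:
$g{\left(K \right)} = -10 + K$
$j{\left(R \right)} = -3 - 3 R$ ($j{\left(R \right)} = - 3 \left(R - -1\right) = - 3 \left(R + 1\right) = - 3 \left(1 + R\right) = -3 - 3 R$)
$I{\left(W,J \right)} = 108$ ($I{\left(W,J \right)} = \left(-3 - 24\right) \left(-4\right) = \left(-27\right) \left(-4\right) = 108$)
$n{\left(y \right)} = -10 + y$
$n{\left(377 \right)} + I{\left(-572,-128 \right)} = \left(-10 + 377\right) + 108 = 367 + 108 = 475$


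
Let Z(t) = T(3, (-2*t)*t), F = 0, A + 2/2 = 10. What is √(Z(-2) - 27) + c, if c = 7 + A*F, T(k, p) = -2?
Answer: 7 + I*√29 ≈ 7.0 + 5.3852*I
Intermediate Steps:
A = 9 (A = -1 + 10 = 9)
Z(t) = -2
c = 7 (c = 7 + 9*0 = 7 + 0 = 7)
√(Z(-2) - 27) + c = √(-2 - 27) + 7 = √(-29) + 7 = I*√29 + 7 = 7 + I*√29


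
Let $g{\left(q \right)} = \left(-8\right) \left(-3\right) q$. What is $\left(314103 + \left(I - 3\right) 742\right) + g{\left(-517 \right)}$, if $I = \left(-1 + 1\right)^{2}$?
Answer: $299469$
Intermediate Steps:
$I = 0$ ($I = 0^{2} = 0$)
$g{\left(q \right)} = 24 q$
$\left(314103 + \left(I - 3\right) 742\right) + g{\left(-517 \right)} = \left(314103 + \left(0 - 3\right) 742\right) + 24 \left(-517\right) = \left(314103 + \left(0 - 3\right) 742\right) - 12408 = \left(314103 - 2226\right) - 12408 = 311877 - 12408 = 299469$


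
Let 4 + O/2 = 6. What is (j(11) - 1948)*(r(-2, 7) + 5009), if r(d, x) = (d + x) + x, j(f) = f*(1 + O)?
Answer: -9504753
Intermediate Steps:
O = 4 (O = -8 + 2*6 = -8 + 12 = 4)
j(f) = 5*f (j(f) = f*(1 + 4) = f*5 = 5*f)
r(d, x) = d + 2*x
(j(11) - 1948)*(r(-2, 7) + 5009) = (5*11 - 1948)*((-2 + 2*7) + 5009) = (55 - 1948)*((-2 + 14) + 5009) = -1893*(12 + 5009) = -1893*5021 = -9504753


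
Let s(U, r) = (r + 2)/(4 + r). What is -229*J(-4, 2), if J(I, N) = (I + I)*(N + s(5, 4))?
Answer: 5038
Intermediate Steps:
s(U, r) = (2 + r)/(4 + r)
J(I, N) = 2*I*(¾ + N) (J(I, N) = (I + I)*(N + (2 + 4)/(4 + 4)) = (2*I)*(N + 6/8) = (2*I)*(N + (⅛)*6) = (2*I)*(N + ¾) = (2*I)*(¾ + N) = 2*I*(¾ + N))
-229*J(-4, 2) = -229*(-4)*(3 + 4*2)/2 = -229*(-4)*(3 + 8)/2 = -229*(-4)*11/2 = -229*(-22) = 5038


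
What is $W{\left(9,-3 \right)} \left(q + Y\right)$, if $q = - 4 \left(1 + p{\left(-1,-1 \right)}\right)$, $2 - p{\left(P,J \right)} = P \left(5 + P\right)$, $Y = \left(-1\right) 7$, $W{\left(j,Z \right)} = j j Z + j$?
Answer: $8190$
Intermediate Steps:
$W{\left(j,Z \right)} = j + Z j^{2}$ ($W{\left(j,Z \right)} = j^{2} Z + j = Z j^{2} + j = j + Z j^{2}$)
$Y = -7$
$p{\left(P,J \right)} = 2 - P \left(5 + P\right)$
$q = -28$ ($q = - 4 \left(1 - -6\right) = - 4 \left(1 + \left(2 - 1 + 5\right)\right) = - 4 \left(1 + 6\right) = \left(-4\right) 7 = -28$)
$W{\left(9,-3 \right)} \left(q + Y\right) = 9 \left(1 - 27\right) \left(-28 - 7\right) = 9 \left(1 - 27\right) \left(-35\right) = 9 \left(-26\right) \left(-35\right) = \left(-234\right) \left(-35\right) = 8190$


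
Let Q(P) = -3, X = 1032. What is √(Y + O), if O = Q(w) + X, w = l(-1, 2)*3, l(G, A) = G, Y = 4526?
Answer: √5555 ≈ 74.532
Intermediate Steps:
w = -3 (w = -1*3 = -3)
O = 1029 (O = -3 + 1032 = 1029)
√(Y + O) = √(4526 + 1029) = √5555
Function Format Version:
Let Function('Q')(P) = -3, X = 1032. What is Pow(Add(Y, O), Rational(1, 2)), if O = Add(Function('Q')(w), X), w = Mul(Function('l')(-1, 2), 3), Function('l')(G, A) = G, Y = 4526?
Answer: Pow(5555, Rational(1, 2)) ≈ 74.532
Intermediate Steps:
w = -3 (w = Mul(-1, 3) = -3)
O = 1029 (O = Add(-3, 1032) = 1029)
Pow(Add(Y, O), Rational(1, 2)) = Pow(Add(4526, 1029), Rational(1, 2)) = Pow(5555, Rational(1, 2))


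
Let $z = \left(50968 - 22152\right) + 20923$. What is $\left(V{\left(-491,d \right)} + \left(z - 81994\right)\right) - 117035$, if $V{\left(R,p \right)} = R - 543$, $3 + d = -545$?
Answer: $-150324$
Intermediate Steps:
$d = -548$ ($d = -3 - 545 = -548$)
$V{\left(R,p \right)} = -543 + R$
$z = 49739$ ($z = \left(50968 - 22152\right) + 20923 = 28816 + 20923 = 49739$)
$\left(V{\left(-491,d \right)} + \left(z - 81994\right)\right) - 117035 = \left(\left(-543 - 491\right) + \left(49739 - 81994\right)\right) - 117035 = \left(-1034 - 32255\right) - 117035 = -33289 - 117035 = -150324$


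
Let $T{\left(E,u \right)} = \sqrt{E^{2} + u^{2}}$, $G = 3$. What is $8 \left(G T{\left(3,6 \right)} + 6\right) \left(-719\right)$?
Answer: $-34512 - 51768 \sqrt{5} \approx -1.5027 \cdot 10^{5}$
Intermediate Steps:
$8 \left(G T{\left(3,6 \right)} + 6\right) \left(-719\right) = 8 \left(3 \sqrt{3^{2} + 6^{2}} + 6\right) \left(-719\right) = 8 \left(3 \sqrt{9 + 36} + 6\right) \left(-719\right) = 8 \left(3 \sqrt{45} + 6\right) \left(-719\right) = 8 \left(3 \cdot 3 \sqrt{5} + 6\right) \left(-719\right) = 8 \left(9 \sqrt{5} + 6\right) \left(-719\right) = 8 \left(6 + 9 \sqrt{5}\right) \left(-719\right) = \left(48 + 72 \sqrt{5}\right) \left(-719\right) = -34512 - 51768 \sqrt{5}$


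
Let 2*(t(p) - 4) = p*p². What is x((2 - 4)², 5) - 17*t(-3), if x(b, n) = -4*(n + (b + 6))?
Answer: 203/2 ≈ 101.50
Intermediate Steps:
x(b, n) = -24 - 4*b - 4*n (x(b, n) = -4*(n + (6 + b)) = -4*(6 + b + n) = -24 - 4*b - 4*n)
t(p) = 4 + p³/2 (t(p) = 4 + (p*p²)/2 = 4 + p³/2)
x((2 - 4)², 5) - 17*t(-3) = (-24 - 4*(2 - 4)² - 4*5) - 17*(4 + (½)*(-3)³) = (-24 - 4*(-2)² - 20) - 17*(4 + (½)*(-27)) = (-24 - 4*4 - 20) - 17*(4 - 27/2) = (-24 - 16 - 20) - 17*(-19/2) = -60 + 323/2 = 203/2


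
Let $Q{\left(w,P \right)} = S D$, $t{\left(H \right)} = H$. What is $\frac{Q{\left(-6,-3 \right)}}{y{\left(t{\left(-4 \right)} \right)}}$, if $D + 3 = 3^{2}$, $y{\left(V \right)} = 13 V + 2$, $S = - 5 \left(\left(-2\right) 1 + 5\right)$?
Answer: $\frac{9}{5} \approx 1.8$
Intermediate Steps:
$S = -15$ ($S = - 5 \left(-2 + 5\right) = \left(-5\right) 3 = -15$)
$y{\left(V \right)} = 2 + 13 V$
$D = 6$ ($D = -3 + 3^{2} = -3 + 9 = 6$)
$Q{\left(w,P \right)} = -90$ ($Q{\left(w,P \right)} = \left(-15\right) 6 = -90$)
$\frac{Q{\left(-6,-3 \right)}}{y{\left(t{\left(-4 \right)} \right)}} = - \frac{90}{2 + 13 \left(-4\right)} = - \frac{90}{2 - 52} = - \frac{90}{-50} = \left(-90\right) \left(- \frac{1}{50}\right) = \frac{9}{5}$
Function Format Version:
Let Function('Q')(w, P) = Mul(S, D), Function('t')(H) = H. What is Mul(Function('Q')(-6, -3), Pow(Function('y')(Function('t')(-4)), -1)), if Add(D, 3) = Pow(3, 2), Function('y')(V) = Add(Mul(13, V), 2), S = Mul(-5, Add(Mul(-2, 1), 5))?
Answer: Rational(9, 5) ≈ 1.8000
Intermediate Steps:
S = -15 (S = Mul(-5, Add(-2, 5)) = Mul(-5, 3) = -15)
Function('y')(V) = Add(2, Mul(13, V))
D = 6 (D = Add(-3, Pow(3, 2)) = Add(-3, 9) = 6)
Function('Q')(w, P) = -90 (Function('Q')(w, P) = Mul(-15, 6) = -90)
Mul(Function('Q')(-6, -3), Pow(Function('y')(Function('t')(-4)), -1)) = Mul(-90, Pow(Add(2, Mul(13, -4)), -1)) = Mul(-90, Pow(Add(2, -52), -1)) = Mul(-90, Pow(-50, -1)) = Mul(-90, Rational(-1, 50)) = Rational(9, 5)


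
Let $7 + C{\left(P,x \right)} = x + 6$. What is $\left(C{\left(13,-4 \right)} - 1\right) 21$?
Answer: $-126$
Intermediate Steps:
$C{\left(P,x \right)} = -1 + x$ ($C{\left(P,x \right)} = -7 + \left(x + 6\right) = -7 + \left(6 + x\right) = -1 + x$)
$\left(C{\left(13,-4 \right)} - 1\right) 21 = \left(\left(-1 - 4\right) - 1\right) 21 = \left(-5 - 1\right) 21 = \left(-6\right) 21 = -126$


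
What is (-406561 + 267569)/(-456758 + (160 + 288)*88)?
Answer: 69496/208667 ≈ 0.33305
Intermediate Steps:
(-406561 + 267569)/(-456758 + (160 + 288)*88) = -138992/(-456758 + 448*88) = -138992/(-456758 + 39424) = -138992/(-417334) = -138992*(-1/417334) = 69496/208667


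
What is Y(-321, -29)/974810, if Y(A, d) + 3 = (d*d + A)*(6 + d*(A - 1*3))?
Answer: 4889037/974810 ≈ 5.0154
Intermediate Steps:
Y(A, d) = -3 + (6 + d*(-3 + A))*(A + d²) (Y(A, d) = -3 + (d*d + A)*(6 + d*(A - 1*3)) = -3 + (d² + A)*(6 + d*(A - 3)) = -3 + (A + d²)*(6 + d*(-3 + A)) = -3 + (6 + d*(-3 + A))*(A + d²))
Y(-321, -29)/974810 = (-3 - 3*(-29)³ + 6*(-321) + 6*(-29)² - 321*(-29)³ - 29*(-321)² - 3*(-321)*(-29))/974810 = (-3 - 3*(-24389) - 1926 + 6*841 - 321*(-24389) - 29*103041 - 27927)*(1/974810) = (-3 + 73167 - 1926 + 5046 + 7828869 - 2988189 - 27927)*(1/974810) = 4889037*(1/974810) = 4889037/974810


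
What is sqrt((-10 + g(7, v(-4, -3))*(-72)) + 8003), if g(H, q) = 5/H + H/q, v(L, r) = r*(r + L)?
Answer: sqrt(387961)/7 ≈ 88.981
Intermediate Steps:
v(L, r) = r*(L + r)
sqrt((-10 + g(7, v(-4, -3))*(-72)) + 8003) = sqrt((-10 + (5/7 + 7/((-3*(-4 - 3))))*(-72)) + 8003) = sqrt((-10 + (5*(1/7) + 7/((-3*(-7))))*(-72)) + 8003) = sqrt((-10 + (5/7 + 7/21)*(-72)) + 8003) = sqrt((-10 + (5/7 + 7*(1/21))*(-72)) + 8003) = sqrt((-10 + (5/7 + 1/3)*(-72)) + 8003) = sqrt((-10 + (22/21)*(-72)) + 8003) = sqrt((-10 - 528/7) + 8003) = sqrt(-598/7 + 8003) = sqrt(55423/7) = sqrt(387961)/7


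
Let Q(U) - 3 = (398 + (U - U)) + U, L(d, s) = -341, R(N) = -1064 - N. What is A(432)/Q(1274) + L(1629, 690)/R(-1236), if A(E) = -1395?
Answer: -162223/57620 ≈ -2.8154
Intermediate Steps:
Q(U) = 401 + U (Q(U) = 3 + ((398 + (U - U)) + U) = 3 + ((398 + 0) + U) = 3 + (398 + U) = 401 + U)
A(432)/Q(1274) + L(1629, 690)/R(-1236) = -1395/(401 + 1274) - 341/(-1064 - 1*(-1236)) = -1395/1675 - 341/(-1064 + 1236) = -1395*1/1675 - 341/172 = -279/335 - 341*1/172 = -279/335 - 341/172 = -162223/57620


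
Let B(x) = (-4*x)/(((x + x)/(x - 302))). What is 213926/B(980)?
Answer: -106963/678 ≈ -157.76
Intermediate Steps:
B(x) = 604 - 2*x (B(x) = (-4*x)/(((2*x)/(-302 + x))) = (-4*x)/((2*x/(-302 + x))) = (-4*x)*((-302 + x)/(2*x)) = 604 - 2*x)
213926/B(980) = 213926/(604 - 2*980) = 213926/(604 - 1960) = 213926/(-1356) = 213926*(-1/1356) = -106963/678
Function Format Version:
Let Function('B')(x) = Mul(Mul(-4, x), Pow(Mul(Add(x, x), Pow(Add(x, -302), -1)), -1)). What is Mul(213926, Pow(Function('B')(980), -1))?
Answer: Rational(-106963, 678) ≈ -157.76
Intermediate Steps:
Function('B')(x) = Add(604, Mul(-2, x)) (Function('B')(x) = Mul(Mul(-4, x), Pow(Mul(Mul(2, x), Pow(Add(-302, x), -1)), -1)) = Mul(Mul(-4, x), Pow(Mul(2, x, Pow(Add(-302, x), -1)), -1)) = Mul(Mul(-4, x), Mul(Rational(1, 2), Pow(x, -1), Add(-302, x))) = Add(604, Mul(-2, x)))
Mul(213926, Pow(Function('B')(980), -1)) = Mul(213926, Pow(Add(604, Mul(-2, 980)), -1)) = Mul(213926, Pow(Add(604, -1960), -1)) = Mul(213926, Pow(-1356, -1)) = Mul(213926, Rational(-1, 1356)) = Rational(-106963, 678)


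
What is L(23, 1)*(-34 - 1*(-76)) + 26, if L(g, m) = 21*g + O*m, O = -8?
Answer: 19976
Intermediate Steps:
L(g, m) = -8*m + 21*g (L(g, m) = 21*g - 8*m = -8*m + 21*g)
L(23, 1)*(-34 - 1*(-76)) + 26 = (-8*1 + 21*23)*(-34 - 1*(-76)) + 26 = (-8 + 483)*(-34 + 76) + 26 = 475*42 + 26 = 19950 + 26 = 19976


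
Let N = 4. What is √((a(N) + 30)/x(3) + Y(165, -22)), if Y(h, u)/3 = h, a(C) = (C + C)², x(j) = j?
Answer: √4737/3 ≈ 22.942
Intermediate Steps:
a(C) = 4*C² (a(C) = (2*C)² = 4*C²)
Y(h, u) = 3*h
√((a(N) + 30)/x(3) + Y(165, -22)) = √((4*4² + 30)/3 + 3*165) = √((4*16 + 30)/3 + 495) = √((64 + 30)/3 + 495) = √((⅓)*94 + 495) = √(94/3 + 495) = √(1579/3) = √4737/3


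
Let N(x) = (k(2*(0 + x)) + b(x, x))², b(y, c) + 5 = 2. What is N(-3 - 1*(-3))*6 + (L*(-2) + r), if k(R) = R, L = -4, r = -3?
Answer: 59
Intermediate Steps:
b(y, c) = -3 (b(y, c) = -5 + 2 = -3)
N(x) = (-3 + 2*x)² (N(x) = (2*(0 + x) - 3)² = (2*x - 3)² = (-3 + 2*x)²)
N(-3 - 1*(-3))*6 + (L*(-2) + r) = (-3 + 2*(-3 - 1*(-3)))²*6 + (-4*(-2) - 3) = (-3 + 2*(-3 + 3))²*6 + (8 - 3) = (-3 + 2*0)²*6 + 5 = (-3 + 0)²*6 + 5 = (-3)²*6 + 5 = 9*6 + 5 = 54 + 5 = 59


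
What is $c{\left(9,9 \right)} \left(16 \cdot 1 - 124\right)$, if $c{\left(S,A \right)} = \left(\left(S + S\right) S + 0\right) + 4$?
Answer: $-17928$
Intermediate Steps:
$c{\left(S,A \right)} = 4 + 2 S^{2}$ ($c{\left(S,A \right)} = \left(2 S S + 0\right) + 4 = \left(2 S^{2} + 0\right) + 4 = 2 S^{2} + 4 = 4 + 2 S^{2}$)
$c{\left(9,9 \right)} \left(16 \cdot 1 - 124\right) = \left(4 + 2 \cdot 9^{2}\right) \left(16 \cdot 1 - 124\right) = \left(4 + 2 \cdot 81\right) \left(16 - 124\right) = \left(4 + 162\right) \left(-108\right) = 166 \left(-108\right) = -17928$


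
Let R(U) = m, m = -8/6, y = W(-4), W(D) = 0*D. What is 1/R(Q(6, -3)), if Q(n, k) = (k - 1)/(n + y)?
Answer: -¾ ≈ -0.75000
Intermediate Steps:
W(D) = 0
y = 0
Q(n, k) = (-1 + k)/n (Q(n, k) = (k - 1)/(n + 0) = (-1 + k)/n)
m = -4/3 (m = -8*⅙ = -4/3 ≈ -1.3333)
R(U) = -4/3
1/R(Q(6, -3)) = 1/(-4/3) = -¾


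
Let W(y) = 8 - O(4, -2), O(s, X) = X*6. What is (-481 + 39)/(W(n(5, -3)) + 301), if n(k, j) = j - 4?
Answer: -442/321 ≈ -1.3769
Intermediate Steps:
n(k, j) = -4 + j
O(s, X) = 6*X
W(y) = 20 (W(y) = 8 - 6*(-2) = 8 - 1*(-12) = 8 + 12 = 20)
(-481 + 39)/(W(n(5, -3)) + 301) = (-481 + 39)/(20 + 301) = -442/321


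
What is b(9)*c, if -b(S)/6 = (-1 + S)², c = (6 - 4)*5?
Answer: -3840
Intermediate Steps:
c = 10 (c = 2*5 = 10)
b(S) = -6*(-1 + S)²
b(9)*c = -6*(-1 + 9)²*10 = -6*8²*10 = -6*64*10 = -384*10 = -3840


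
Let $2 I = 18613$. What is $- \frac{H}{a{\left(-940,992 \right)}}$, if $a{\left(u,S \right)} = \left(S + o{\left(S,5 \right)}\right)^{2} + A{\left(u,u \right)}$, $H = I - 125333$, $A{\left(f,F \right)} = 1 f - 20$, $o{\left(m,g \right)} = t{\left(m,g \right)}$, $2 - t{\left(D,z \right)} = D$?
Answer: $- \frac{232053}{1912} \approx -121.37$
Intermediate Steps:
$I = \frac{18613}{2}$ ($I = \frac{1}{2} \cdot 18613 = \frac{18613}{2} \approx 9306.5$)
$t{\left(D,z \right)} = 2 - D$
$o{\left(m,g \right)} = 2 - m$
$A{\left(f,F \right)} = -20 + f$ ($A{\left(f,F \right)} = f - 20 = -20 + f$)
$H = - \frac{232053}{2}$ ($H = \frac{18613}{2} - 125333 = - \frac{232053}{2} \approx -1.1603 \cdot 10^{5}$)
$a{\left(u,S \right)} = -16 + u$ ($a{\left(u,S \right)} = \left(S - \left(-2 + S\right)\right)^{2} + \left(-20 + u\right) = 2^{2} + \left(-20 + u\right) = 4 + \left(-20 + u\right) = -16 + u$)
$- \frac{H}{a{\left(-940,992 \right)}} = - \frac{-232053}{2 \left(-16 - 940\right)} = - \frac{-232053}{2 \left(-956\right)} = - \frac{\left(-232053\right) \left(-1\right)}{2 \cdot 956} = \left(-1\right) \frac{232053}{1912} = - \frac{232053}{1912}$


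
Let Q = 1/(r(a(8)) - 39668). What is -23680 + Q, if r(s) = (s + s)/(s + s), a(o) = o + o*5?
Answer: -939314561/39667 ≈ -23680.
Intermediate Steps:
a(o) = 6*o (a(o) = o + 5*o = 6*o)
r(s) = 1 (r(s) = (2*s)/((2*s)) = (2*s)*(1/(2*s)) = 1)
Q = -1/39667 (Q = 1/(1 - 39668) = 1/(-39667) = -1/39667 ≈ -2.5210e-5)
-23680 + Q = -23680 - 1/39667 = -939314561/39667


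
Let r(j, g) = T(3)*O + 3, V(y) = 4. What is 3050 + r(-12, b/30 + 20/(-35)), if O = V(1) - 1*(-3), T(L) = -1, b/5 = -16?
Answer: 3046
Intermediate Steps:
b = -80 (b = 5*(-16) = -80)
O = 7 (O = 4 - 1*(-3) = 4 + 3 = 7)
r(j, g) = -4 (r(j, g) = -1*7 + 3 = -7 + 3 = -4)
3050 + r(-12, b/30 + 20/(-35)) = 3050 - 4 = 3046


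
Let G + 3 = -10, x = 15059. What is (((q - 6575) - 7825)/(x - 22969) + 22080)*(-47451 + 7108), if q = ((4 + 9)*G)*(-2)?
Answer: -3523292606833/3955 ≈ -8.9085e+8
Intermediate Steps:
G = -13 (G = -3 - 10 = -13)
q = 338 (q = ((4 + 9)*(-13))*(-2) = (13*(-13))*(-2) = -169*(-2) = 338)
(((q - 6575) - 7825)/(x - 22969) + 22080)*(-47451 + 7108) = (((338 - 6575) - 7825)/(15059 - 22969) + 22080)*(-47451 + 7108) = ((-6237 - 7825)/(-7910) + 22080)*(-40343) = (-14062*(-1/7910) + 22080)*(-40343) = (7031/3955 + 22080)*(-40343) = (87333431/3955)*(-40343) = -3523292606833/3955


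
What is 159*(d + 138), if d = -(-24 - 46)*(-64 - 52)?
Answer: -1269138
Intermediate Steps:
d = -8120 (d = -(-70)*(-116) = -1*8120 = -8120)
159*(d + 138) = 159*(-8120 + 138) = 159*(-7982) = -1269138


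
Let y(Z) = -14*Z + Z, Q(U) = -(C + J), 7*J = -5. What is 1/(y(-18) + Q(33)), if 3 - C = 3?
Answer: 7/1643 ≈ 0.0042605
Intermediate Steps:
C = 0 (C = 3 - 1*3 = 3 - 3 = 0)
J = -5/7 (J = (⅐)*(-5) = -5/7 ≈ -0.71429)
Q(U) = 5/7 (Q(U) = -(0 - 5/7) = -1*(-5/7) = 5/7)
y(Z) = -13*Z
1/(y(-18) + Q(33)) = 1/(-13*(-18) + 5/7) = 1/(234 + 5/7) = 1/(1643/7) = 7/1643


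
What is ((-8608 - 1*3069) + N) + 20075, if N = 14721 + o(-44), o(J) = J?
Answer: 23075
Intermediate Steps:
N = 14677 (N = 14721 - 44 = 14677)
((-8608 - 1*3069) + N) + 20075 = ((-8608 - 1*3069) + 14677) + 20075 = ((-8608 - 3069) + 14677) + 20075 = (-11677 + 14677) + 20075 = 3000 + 20075 = 23075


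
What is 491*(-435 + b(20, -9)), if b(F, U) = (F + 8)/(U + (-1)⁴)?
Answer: -430607/2 ≈ -2.1530e+5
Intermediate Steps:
b(F, U) = (8 + F)/(1 + U) (b(F, U) = (8 + F)/(U + 1) = (8 + F)/(1 + U))
491*(-435 + b(20, -9)) = 491*(-435 + (8 + 20)/(1 - 9)) = 491*(-435 + 28/(-8)) = 491*(-435 - ⅛*28) = 491*(-435 - 7/2) = 491*(-877/2) = -430607/2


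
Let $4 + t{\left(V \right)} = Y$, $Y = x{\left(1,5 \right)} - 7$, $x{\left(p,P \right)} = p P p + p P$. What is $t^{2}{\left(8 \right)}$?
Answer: $1$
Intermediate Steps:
$x{\left(p,P \right)} = P p + P p^{2}$ ($x{\left(p,P \right)} = P p p + P p = P p^{2} + P p = P p + P p^{2}$)
$Y = 3$ ($Y = 5 \cdot 1 \left(1 + 1\right) - 7 = 5 \cdot 1 \cdot 2 - 7 = 10 - 7 = 3$)
$t{\left(V \right)} = -1$ ($t{\left(V \right)} = -4 + 3 = -1$)
$t^{2}{\left(8 \right)} = \left(-1\right)^{2} = 1$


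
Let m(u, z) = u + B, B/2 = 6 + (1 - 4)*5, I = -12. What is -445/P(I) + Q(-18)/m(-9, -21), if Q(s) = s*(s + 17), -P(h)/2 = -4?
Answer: -1351/24 ≈ -56.292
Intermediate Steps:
P(h) = 8 (P(h) = -2*(-4) = 8)
B = -18 (B = 2*(6 + (1 - 4)*5) = 2*(6 - 3*5) = 2*(6 - 15) = 2*(-9) = -18)
m(u, z) = -18 + u (m(u, z) = u - 18 = -18 + u)
Q(s) = s*(17 + s)
-445/P(I) + Q(-18)/m(-9, -21) = -445/8 + (-18*(17 - 18))/(-18 - 9) = -445*1/8 - 18*(-1)/(-27) = -445/8 + 18*(-1/27) = -445/8 - 2/3 = -1351/24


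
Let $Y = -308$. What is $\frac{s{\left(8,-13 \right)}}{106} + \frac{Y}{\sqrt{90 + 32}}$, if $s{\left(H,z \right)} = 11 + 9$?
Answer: $\frac{10}{53} - \frac{154 \sqrt{122}}{61} \approx -27.696$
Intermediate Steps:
$s{\left(H,z \right)} = 20$
$\frac{s{\left(8,-13 \right)}}{106} + \frac{Y}{\sqrt{90 + 32}} = \frac{20}{106} - \frac{308}{\sqrt{90 + 32}} = 20 \cdot \frac{1}{106} - \frac{308}{\sqrt{122}} = \frac{10}{53} - 308 \frac{\sqrt{122}}{122} = \frac{10}{53} - \frac{154 \sqrt{122}}{61}$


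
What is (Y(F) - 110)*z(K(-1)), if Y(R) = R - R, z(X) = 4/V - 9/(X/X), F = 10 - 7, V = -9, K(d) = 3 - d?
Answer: 9350/9 ≈ 1038.9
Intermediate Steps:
F = 3
z(X) = -85/9 (z(X) = 4/(-9) - 9/(X/X) = 4*(-⅑) - 9/1 = -4/9 - 9*1 = -4/9 - 9 = -85/9)
Y(R) = 0
(Y(F) - 110)*z(K(-1)) = (0 - 110)*(-85/9) = -110*(-85/9) = 9350/9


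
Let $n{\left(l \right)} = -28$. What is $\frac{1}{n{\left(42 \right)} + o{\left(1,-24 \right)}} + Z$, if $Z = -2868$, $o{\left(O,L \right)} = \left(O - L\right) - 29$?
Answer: $- \frac{91777}{32} \approx -2868.0$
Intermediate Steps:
$o{\left(O,L \right)} = -29 + O - L$ ($o{\left(O,L \right)} = \left(O - L\right) - 29 = -29 + O - L$)
$\frac{1}{n{\left(42 \right)} + o{\left(1,-24 \right)}} + Z = \frac{1}{-28 - 4} - 2868 = \frac{1}{-32} - 2868 = - \frac{1}{32} - 2868 = - \frac{91777}{32}$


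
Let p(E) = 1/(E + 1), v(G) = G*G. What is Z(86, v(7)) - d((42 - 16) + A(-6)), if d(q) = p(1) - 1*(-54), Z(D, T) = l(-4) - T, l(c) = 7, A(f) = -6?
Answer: -193/2 ≈ -96.500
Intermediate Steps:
v(G) = G²
p(E) = 1/(1 + E)
Z(D, T) = 7 - T
d(q) = 109/2 (d(q) = 1/(1 + 1) - 1*(-54) = 1/2 + 54 = ½ + 54 = 109/2)
Z(86, v(7)) - d((42 - 16) + A(-6)) = (7 - 1*7²) - 1*109/2 = (7 - 1*49) - 109/2 = (7 - 49) - 109/2 = -42 - 109/2 = -193/2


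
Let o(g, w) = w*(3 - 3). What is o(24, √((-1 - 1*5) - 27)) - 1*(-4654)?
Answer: 4654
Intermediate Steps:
o(g, w) = 0 (o(g, w) = w*0 = 0)
o(24, √((-1 - 1*5) - 27)) - 1*(-4654) = 0 - 1*(-4654) = 0 + 4654 = 4654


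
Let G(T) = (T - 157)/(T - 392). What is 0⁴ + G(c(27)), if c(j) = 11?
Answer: 146/381 ≈ 0.38320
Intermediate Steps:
G(T) = (-157 + T)/(-392 + T)
0⁴ + G(c(27)) = 0⁴ + (-157 + 11)/(-392 + 11) = 0 - 146/(-381) = 0 - 1/381*(-146) = 0 + 146/381 = 146/381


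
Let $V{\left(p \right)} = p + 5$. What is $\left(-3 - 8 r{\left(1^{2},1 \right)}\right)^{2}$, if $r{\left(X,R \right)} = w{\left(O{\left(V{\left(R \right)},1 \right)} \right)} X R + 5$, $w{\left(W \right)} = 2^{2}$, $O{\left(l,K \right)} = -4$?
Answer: $5625$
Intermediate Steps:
$V{\left(p \right)} = 5 + p$
$w{\left(W \right)} = 4$
$r{\left(X,R \right)} = 5 + 4 R X$ ($r{\left(X,R \right)} = 4 X R + 5 = 4 R X + 5 = 5 + 4 R X$)
$\left(-3 - 8 r{\left(1^{2},1 \right)}\right)^{2} = \left(-3 - 8 \left(5 + 4 \cdot 1 \cdot 1^{2}\right)\right)^{2} = \left(-3 - 8 \left(5 + 4 \cdot 1 \cdot 1\right)\right)^{2} = \left(-3 - 8 \left(5 + 4\right)\right)^{2} = \left(-3 - 72\right)^{2} = \left(-75\right)^{2} = 5625$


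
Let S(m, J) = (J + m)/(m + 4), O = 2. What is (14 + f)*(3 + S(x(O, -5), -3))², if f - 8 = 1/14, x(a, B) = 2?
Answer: 29767/168 ≈ 177.18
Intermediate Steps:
S(m, J) = (J + m)/(4 + m)
f = 113/14 (f = 8 + 1/14 = 113/14 ≈ 8.0714)
(14 + f)*(3 + S(x(O, -5), -3))² = (14 + 113/14)*(3 + (-3 + 2)/(4 + 2))² = 309*(3 - 1/6)²/14 = 309*(3 + (⅙)*(-1))²/14 = 309*(3 - ⅙)²/14 = 309*(17/6)²/14 = (309/14)*(289/36) = 29767/168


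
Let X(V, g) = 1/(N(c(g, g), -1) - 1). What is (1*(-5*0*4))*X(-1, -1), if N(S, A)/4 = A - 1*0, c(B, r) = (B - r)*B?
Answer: 0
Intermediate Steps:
c(B, r) = B*(B - r)
N(S, A) = 4*A (N(S, A) = 4*(A - 1*0) = 4*(A + 0) = 4*A)
X(V, g) = -1/5 (X(V, g) = 1/(4*(-1) - 1) = 1/(-4 - 1) = 1/(-5) = -1/5)
(1*(-5*0*4))*X(-1, -1) = (1*(-5*0*4))*(-1/5) = (1*(0*4))*(-1/5) = (1*0)*(-1/5) = 0*(-1/5) = 0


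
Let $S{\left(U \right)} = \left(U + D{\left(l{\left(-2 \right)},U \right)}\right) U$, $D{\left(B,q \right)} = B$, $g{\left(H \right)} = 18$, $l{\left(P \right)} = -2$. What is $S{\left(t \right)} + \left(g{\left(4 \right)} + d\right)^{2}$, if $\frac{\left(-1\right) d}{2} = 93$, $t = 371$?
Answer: $165123$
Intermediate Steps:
$d = -186$ ($d = \left(-2\right) 93 = -186$)
$S{\left(U \right)} = U \left(-2 + U\right)$ ($S{\left(U \right)} = \left(U - 2\right) U = \left(-2 + U\right) U = U \left(-2 + U\right)$)
$S{\left(t \right)} + \left(g{\left(4 \right)} + d\right)^{2} = 371 \left(-2 + 371\right) + \left(18 - 186\right)^{2} = 371 \cdot 369 + \left(-168\right)^{2} = 136899 + 28224 = 165123$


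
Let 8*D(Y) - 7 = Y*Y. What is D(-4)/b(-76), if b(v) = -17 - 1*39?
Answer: -23/448 ≈ -0.051339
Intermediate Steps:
D(Y) = 7/8 + Y²/8 (D(Y) = 7/8 + (Y*Y)/8 = 7/8 + Y²/8)
b(v) = -56 (b(v) = -17 - 39 = -56)
D(-4)/b(-76) = (7/8 + (⅛)*(-4)²)/(-56) = (7/8 + (⅛)*16)*(-1/56) = (7/8 + 2)*(-1/56) = (23/8)*(-1/56) = -23/448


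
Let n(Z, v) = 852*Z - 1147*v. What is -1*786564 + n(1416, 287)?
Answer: 90679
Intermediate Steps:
n(Z, v) = -1147*v + 852*Z
-1*786564 + n(1416, 287) = -1*786564 + (-1147*287 + 852*1416) = -786564 + (-329189 + 1206432) = -786564 + 877243 = 90679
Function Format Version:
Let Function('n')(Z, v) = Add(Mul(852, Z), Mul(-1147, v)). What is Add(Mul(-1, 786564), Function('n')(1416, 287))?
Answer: 90679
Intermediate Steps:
Function('n')(Z, v) = Add(Mul(-1147, v), Mul(852, Z))
Add(Mul(-1, 786564), Function('n')(1416, 287)) = Add(Mul(-1, 786564), Add(Mul(-1147, 287), Mul(852, 1416))) = Add(-786564, Add(-329189, 1206432)) = Add(-786564, 877243) = 90679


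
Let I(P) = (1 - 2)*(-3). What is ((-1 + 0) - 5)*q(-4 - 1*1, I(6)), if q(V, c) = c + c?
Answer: -36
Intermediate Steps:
I(P) = 3 (I(P) = -1*(-3) = 3)
q(V, c) = 2*c
((-1 + 0) - 5)*q(-4 - 1*1, I(6)) = ((-1 + 0) - 5)*(2*3) = (-1 - 5)*6 = -6*6 = -36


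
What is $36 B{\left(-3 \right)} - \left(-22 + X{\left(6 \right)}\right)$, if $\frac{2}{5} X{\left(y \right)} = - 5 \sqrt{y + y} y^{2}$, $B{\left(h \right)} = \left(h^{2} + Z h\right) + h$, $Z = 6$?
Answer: $-410 + 900 \sqrt{3} \approx 1148.8$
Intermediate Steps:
$B{\left(h \right)} = h^{2} + 7 h$ ($B{\left(h \right)} = \left(h^{2} + 6 h\right) + h = h^{2} + 7 h$)
$X{\left(y \right)} = - \frac{25 \sqrt{2} y^{\frac{5}{2}}}{2}$ ($X{\left(y \right)} = \frac{5 - 5 \sqrt{y + y} y^{2}}{2} = \frac{5 - 5 \sqrt{2 y} y^{2}}{2} = \frac{5 - 5 \sqrt{2} \sqrt{y} y^{2}}{2} = \frac{5 \left(- 5 \sqrt{2} y^{\frac{5}{2}}\right)}{2} = - \frac{25 \sqrt{2} y^{\frac{5}{2}}}{2}$)
$36 B{\left(-3 \right)} - \left(-22 + X{\left(6 \right)}\right) = 36 \left(- 3 \left(7 - 3\right)\right) - \left(-22 - \frac{25 \sqrt{2} \cdot 6^{\frac{5}{2}}}{2}\right) = 36 \left(\left(-3\right) 4\right) - \left(-22 - \frac{25 \sqrt{2} \cdot 36 \sqrt{6}}{2}\right) = 36 \left(-12\right) - \left(-22 - 900 \sqrt{3}\right) = -432 + \left(22 + 900 \sqrt{3}\right) = -410 + 900 \sqrt{3}$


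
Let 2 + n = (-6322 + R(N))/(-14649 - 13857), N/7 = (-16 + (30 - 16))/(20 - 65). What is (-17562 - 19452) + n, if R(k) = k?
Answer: -23741364922/641385 ≈ -37016.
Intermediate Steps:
N = 14/45 (N = 7*((-16 + (30 - 16))/(20 - 65)) = 7*((-16 + 14)/(-45)) = 7*(-2*(-1/45)) = 7*(2/45) = 14/45 ≈ 0.31111)
n = -1140532/641385 (n = -2 + (-6322 + 14/45)/(-14649 - 13857) = -2 - 284476/45/(-28506) = -2 - 284476/45*(-1/28506) = -2 + 142238/641385 = -1140532/641385 ≈ -1.7782)
(-17562 - 19452) + n = (-17562 - 19452) - 1140532/641385 = -37014 - 1140532/641385 = -23741364922/641385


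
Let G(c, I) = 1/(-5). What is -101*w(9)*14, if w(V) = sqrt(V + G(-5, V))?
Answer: -2828*sqrt(55)/5 ≈ -4194.6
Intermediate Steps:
G(c, I) = -1/5
w(V) = sqrt(-1/5 + V) (w(V) = sqrt(V - 1/5) = sqrt(-1/5 + V))
-101*w(9)*14 = -101*sqrt(-5 + 25*9)/5*14 = -101*sqrt(-5 + 225)/5*14 = -101*sqrt(220)/5*14 = -101*2*sqrt(55)/5*14 = -202*sqrt(55)/5*14 = -2828*sqrt(55)/5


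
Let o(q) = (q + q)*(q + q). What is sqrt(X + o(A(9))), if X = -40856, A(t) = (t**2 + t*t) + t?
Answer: 2*sqrt(19027) ≈ 275.88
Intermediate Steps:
A(t) = t + 2*t**2 (A(t) = (t**2 + t**2) + t = 2*t**2 + t = t + 2*t**2)
o(q) = 4*q**2 (o(q) = (2*q)*(2*q) = 4*q**2)
sqrt(X + o(A(9))) = sqrt(-40856 + 4*(9*(1 + 2*9))**2) = sqrt(-40856 + 4*(9*(1 + 18))**2) = sqrt(-40856 + 4*(9*19)**2) = sqrt(-40856 + 4*171**2) = sqrt(-40856 + 4*29241) = sqrt(-40856 + 116964) = sqrt(76108) = 2*sqrt(19027)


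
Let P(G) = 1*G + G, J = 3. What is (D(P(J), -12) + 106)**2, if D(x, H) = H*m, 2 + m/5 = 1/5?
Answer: 45796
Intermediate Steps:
m = -9 (m = -10 + 5/5 = -10 + 5*(1/5) = -10 + 1 = -9)
P(G) = 2*G (P(G) = G + G = 2*G)
D(x, H) = -9*H (D(x, H) = H*(-9) = -9*H)
(D(P(J), -12) + 106)**2 = (-9*(-12) + 106)**2 = (108 + 106)**2 = 214**2 = 45796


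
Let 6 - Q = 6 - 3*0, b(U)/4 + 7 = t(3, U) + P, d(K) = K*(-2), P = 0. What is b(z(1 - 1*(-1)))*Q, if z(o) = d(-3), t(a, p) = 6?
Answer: 0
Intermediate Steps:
d(K) = -2*K
z(o) = 6 (z(o) = -2*(-3) = 6)
b(U) = -4 (b(U) = -28 + 4*(6 + 0) = -28 + 4*6 = -28 + 24 = -4)
Q = 0 (Q = 6 - (6 - 3*0) = 6 - (6 + 0) = 6 - 1*6 = 6 - 6 = 0)
b(z(1 - 1*(-1)))*Q = -4*0 = 0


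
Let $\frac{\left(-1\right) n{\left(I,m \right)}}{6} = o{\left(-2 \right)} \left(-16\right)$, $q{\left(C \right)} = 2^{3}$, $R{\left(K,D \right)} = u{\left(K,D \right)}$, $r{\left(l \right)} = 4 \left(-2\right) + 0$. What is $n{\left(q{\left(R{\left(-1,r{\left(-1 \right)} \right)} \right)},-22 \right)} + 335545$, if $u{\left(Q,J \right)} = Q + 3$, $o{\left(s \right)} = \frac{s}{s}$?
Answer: $335641$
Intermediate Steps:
$o{\left(s \right)} = 1$
$r{\left(l \right)} = -8$ ($r{\left(l \right)} = -8 + 0 = -8$)
$u{\left(Q,J \right)} = 3 + Q$
$R{\left(K,D \right)} = 3 + K$
$q{\left(C \right)} = 8$
$n{\left(I,m \right)} = 96$ ($n{\left(I,m \right)} = - 6 \cdot 1 \left(-16\right) = \left(-6\right) \left(-16\right) = 96$)
$n{\left(q{\left(R{\left(-1,r{\left(-1 \right)} \right)} \right)},-22 \right)} + 335545 = 96 + 335545 = 335641$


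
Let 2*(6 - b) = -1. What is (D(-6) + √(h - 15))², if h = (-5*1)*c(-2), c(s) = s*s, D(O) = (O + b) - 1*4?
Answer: (7 - 2*I*√35)²/4 ≈ -22.75 - 41.413*I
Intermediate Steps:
b = 13/2 (b = 6 - ½*(-1) = 6 + ½ = 13/2 ≈ 6.5000)
D(O) = 5/2 + O (D(O) = (O + 13/2) - 1*4 = (13/2 + O) - 4 = 5/2 + O)
c(s) = s²
h = -20 (h = -5*1*(-2)² = -5*4 = -20)
(D(-6) + √(h - 15))² = ((5/2 - 6) + √(-20 - 15))² = (-7/2 + √(-35))² = (-7/2 + I*√35)²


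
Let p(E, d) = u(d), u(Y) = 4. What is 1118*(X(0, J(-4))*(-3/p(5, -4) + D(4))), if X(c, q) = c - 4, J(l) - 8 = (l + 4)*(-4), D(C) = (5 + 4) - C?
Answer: -19006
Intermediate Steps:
p(E, d) = 4
D(C) = 9 - C
J(l) = -8 - 4*l (J(l) = 8 + (l + 4)*(-4) = 8 + (4 + l)*(-4) = 8 + (-16 - 4*l) = -8 - 4*l)
X(c, q) = -4 + c
1118*(X(0, J(-4))*(-3/p(5, -4) + D(4))) = 1118*((-4 + 0)*(-3/4 + (9 - 1*4))) = 1118*(-4*(-3*1/4 + (9 - 4))) = 1118*(-4*(-3/4 + 5)) = 1118*(-4*17/4) = 1118*(-17) = -19006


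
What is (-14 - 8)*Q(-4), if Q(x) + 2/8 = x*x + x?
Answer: -517/2 ≈ -258.50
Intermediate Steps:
Q(x) = -¼ + x + x² (Q(x) = -¼ + (x*x + x) = -¼ + (x² + x) = -¼ + (x + x²) = -¼ + x + x²)
(-14 - 8)*Q(-4) = (-14 - 8)*(-¼ - 4 + (-4)²) = -22*(-¼ - 4 + 16) = -22*47/4 = -517/2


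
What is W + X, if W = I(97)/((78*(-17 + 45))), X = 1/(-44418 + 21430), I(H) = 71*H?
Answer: 5654149/1793064 ≈ 3.1533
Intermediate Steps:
X = -1/22988 (X = 1/(-22988) = -1/22988 ≈ -4.3501e-5)
W = 6887/2184 (W = (71*97)/((78*(-17 + 45))) = 6887/((78*28)) = 6887/2184 ≈ 3.1534)
W + X = 6887/2184 - 1/22988 = 5654149/1793064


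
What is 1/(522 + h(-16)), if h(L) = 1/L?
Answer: 16/8351 ≈ 0.0019159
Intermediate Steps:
1/(522 + h(-16)) = 1/(522 + 1/(-16)) = 1/(522 - 1/16) = 1/(8351/16) = 16/8351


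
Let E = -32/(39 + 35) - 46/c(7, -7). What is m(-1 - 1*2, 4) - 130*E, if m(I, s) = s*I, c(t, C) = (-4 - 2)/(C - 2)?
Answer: 333526/37 ≈ 9014.2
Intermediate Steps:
c(t, C) = -6/(-2 + C)
m(I, s) = I*s
E = -2569/37 (E = -32/(39 + 35) - 46/((-6/(-2 - 7))) = -32/74 - 46/((-6/(-9))) = -32*1/74 - 46/((-6*(-⅑))) = -16/37 - 46/⅔ = -16/37 - 46*3/2 = -16/37 - 69 = -2569/37 ≈ -69.432)
m(-1 - 1*2, 4) - 130*E = (-1 - 1*2)*4 - 130*(-2569/37) = (-1 - 2)*4 + 333970/37 = -3*4 + 333970/37 = -12 + 333970/37 = 333526/37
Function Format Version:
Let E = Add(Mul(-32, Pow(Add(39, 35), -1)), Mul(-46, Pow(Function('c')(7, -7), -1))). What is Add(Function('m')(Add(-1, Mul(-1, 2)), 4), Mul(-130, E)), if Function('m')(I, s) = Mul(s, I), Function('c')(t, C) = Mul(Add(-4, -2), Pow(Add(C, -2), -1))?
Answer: Rational(333526, 37) ≈ 9014.2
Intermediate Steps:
Function('c')(t, C) = Mul(-6, Pow(Add(-2, C), -1))
Function('m')(I, s) = Mul(I, s)
E = Rational(-2569, 37) (E = Add(Mul(-32, Pow(Add(39, 35), -1)), Mul(-46, Pow(Mul(-6, Pow(Add(-2, -7), -1)), -1))) = Add(Mul(-32, Pow(74, -1)), Mul(-46, Pow(Mul(-6, Pow(-9, -1)), -1))) = Add(Mul(-32, Rational(1, 74)), Mul(-46, Pow(Mul(-6, Rational(-1, 9)), -1))) = Add(Rational(-16, 37), Mul(-46, Pow(Rational(2, 3), -1))) = Add(Rational(-16, 37), Mul(-46, Rational(3, 2))) = Add(Rational(-16, 37), -69) = Rational(-2569, 37) ≈ -69.432)
Add(Function('m')(Add(-1, Mul(-1, 2)), 4), Mul(-130, E)) = Add(Mul(Add(-1, Mul(-1, 2)), 4), Mul(-130, Rational(-2569, 37))) = Add(Mul(Add(-1, -2), 4), Rational(333970, 37)) = Add(Mul(-3, 4), Rational(333970, 37)) = Add(-12, Rational(333970, 37)) = Rational(333526, 37)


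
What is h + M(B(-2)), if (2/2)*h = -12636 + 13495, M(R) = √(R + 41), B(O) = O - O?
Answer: 859 + √41 ≈ 865.40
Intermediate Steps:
B(O) = 0
M(R) = √(41 + R)
h = 859 (h = -12636 + 13495 = 859)
h + M(B(-2)) = 859 + √(41 + 0) = 859 + √41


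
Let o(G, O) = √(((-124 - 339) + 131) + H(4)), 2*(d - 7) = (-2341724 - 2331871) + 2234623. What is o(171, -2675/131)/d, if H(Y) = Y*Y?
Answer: -2*I*√79/1219479 ≈ -1.4577e-5*I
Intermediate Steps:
H(Y) = Y²
d = -1219479 (d = 7 + ((-2341724 - 2331871) + 2234623)/2 = 7 + (-4673595 + 2234623)/2 = 7 + (½)*(-2438972) = 7 - 1219486 = -1219479)
o(G, O) = 2*I*√79 (o(G, O) = √(((-124 - 339) + 131) + 4²) = √((-463 + 131) + 16) = √(-332 + 16) = √(-316) = 2*I*√79)
o(171, -2675/131)/d = (2*I*√79)/(-1219479) = (2*I*√79)*(-1/1219479) = -2*I*√79/1219479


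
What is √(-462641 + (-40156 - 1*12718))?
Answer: I*√515515 ≈ 717.99*I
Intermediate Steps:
√(-462641 + (-40156 - 1*12718)) = √(-462641 + (-40156 - 12718)) = √(-462641 - 52874) = √(-515515) = I*√515515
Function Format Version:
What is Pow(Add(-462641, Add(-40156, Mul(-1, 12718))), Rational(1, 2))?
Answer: Mul(I, Pow(515515, Rational(1, 2))) ≈ Mul(717.99, I)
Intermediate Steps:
Pow(Add(-462641, Add(-40156, Mul(-1, 12718))), Rational(1, 2)) = Pow(Add(-462641, Add(-40156, -12718)), Rational(1, 2)) = Pow(Add(-462641, -52874), Rational(1, 2)) = Pow(-515515, Rational(1, 2)) = Mul(I, Pow(515515, Rational(1, 2)))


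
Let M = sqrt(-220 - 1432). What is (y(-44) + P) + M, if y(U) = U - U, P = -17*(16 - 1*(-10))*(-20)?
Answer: 8840 + 2*I*sqrt(413) ≈ 8840.0 + 40.645*I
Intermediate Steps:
P = 8840 (P = -17*(16 + 10)*(-20) = -17*26*(-20) = -442*(-20) = 8840)
M = 2*I*sqrt(413) (M = sqrt(-1652) = 2*I*sqrt(413) ≈ 40.645*I)
y(U) = 0
(y(-44) + P) + M = (0 + 8840) + 2*I*sqrt(413) = 8840 + 2*I*sqrt(413)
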